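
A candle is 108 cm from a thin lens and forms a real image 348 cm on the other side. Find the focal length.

f = 82.4 cm (converging)

Real image ⇒ d_i = +348 cm.
1/f = 1/d_o + 1/d_i = 1/(108) + 1/(348) = 0.01213, so f = 82.4 cm.
Since f is positive, the thin lens is converging.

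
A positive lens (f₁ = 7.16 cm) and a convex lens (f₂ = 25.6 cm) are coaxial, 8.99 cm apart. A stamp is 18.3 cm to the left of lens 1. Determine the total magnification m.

Lens 1: 1/d_i1 = 1/(7.16) − 1/(18.3) = 0.08502, so d_i1 = 11.76 cm; m₁ = −d_i1/d_o1 = -0.6426.
d_o2 = 8.99 − (11.76) = -2.770 cm (virtual object).
Lens 2: 1/d_i2 = 1/(25.6) − 1/(-2.770) = 0.4001, so d_i2 = 2.500 cm; m₂ = −d_i2/d_o2 = +0.9024.
m = m₁·m₂ = (-0.6426)(+0.9024) = -0.580.

m = -0.580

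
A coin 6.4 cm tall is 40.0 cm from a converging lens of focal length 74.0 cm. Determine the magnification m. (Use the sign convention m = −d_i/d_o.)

1/d_i = 1/f − 1/d_o = 1/(74.00) − 1/(40.0) = -0.01149, so d_i = -87.06 cm.
m = −d_i/d_o = −(-87.06)/(40.0) = +2.18.
The image is virtual, upright and enlarged, on the same side as the object.

m = +2.18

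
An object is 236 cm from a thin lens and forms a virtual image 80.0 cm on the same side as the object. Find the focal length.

Virtual image ⇒ d_i = −80.0 cm.
1/f = 1/d_o + 1/d_i = 1/(236) + 1/(-80.0) = -0.008263, so f = -121 cm.
Since f is negative, the thin lens is diverging.

f = -121 cm (diverging)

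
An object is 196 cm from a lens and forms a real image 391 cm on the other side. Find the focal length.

f = 131 cm (converging)

Real image ⇒ d_i = +391 cm.
1/f = 1/d_o + 1/d_i = 1/(196) + 1/(391) = 0.007660, so f = 131 cm.
Since f is positive, the lens is converging.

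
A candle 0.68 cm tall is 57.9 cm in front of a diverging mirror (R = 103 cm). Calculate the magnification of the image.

f = R/2 = 103/2 = 51.50 cm; for a diverging mirror, f = -51.50 cm.
1/d_i = 1/f − 1/d_o = 1/(-51.50) − 1/(57.9) = -0.03669, so d_i = -27.26 cm.
m = −d_i/d_o = −(-27.26)/(57.9) = +0.471.
The image is virtual, upright and reduced, behind the mirror.

m = +0.471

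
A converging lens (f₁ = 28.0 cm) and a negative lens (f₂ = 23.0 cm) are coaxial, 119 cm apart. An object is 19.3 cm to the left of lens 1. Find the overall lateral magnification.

Lens 1: 1/d_i1 = 1/(28.0) − 1/(19.3) = -0.01610, so d_i1 = -62.11 cm; m₁ = −d_i1/d_o1 = +3.218.
d_o2 = 119 − (-62.11) = 181.1 cm.
f₂ = −23.0 cm (diverging).
Lens 2: 1/d_i2 = 1/(-23.0) − 1/(181.1) = -0.04900, so d_i2 = -20.41 cm; m₂ = −d_i2/d_o2 = +0.1127.
m = m₁·m₂ = (+3.218)(+0.1127) = +0.363.

m = +0.363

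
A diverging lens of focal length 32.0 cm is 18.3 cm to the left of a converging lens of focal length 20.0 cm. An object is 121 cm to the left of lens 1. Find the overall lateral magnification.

m = -0.177

f₁ = −32.0 cm (diverging).
Lens 1: 1/d_i1 = 1/(-32.0) − 1/(121) = -0.03951, so d_i1 = -25.31 cm; m₁ = −d_i1/d_o1 = +0.2092.
d_o2 = 18.3 − (-25.31) = 43.61 cm.
Lens 2: 1/d_i2 = 1/(20.0) − 1/(43.61) = 0.02707, so d_i2 = 36.94 cm; m₂ = −d_i2/d_o2 = -0.8471.
m = m₁·m₂ = (+0.2092)(-0.8471) = -0.177.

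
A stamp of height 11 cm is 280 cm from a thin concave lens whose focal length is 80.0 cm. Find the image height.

2.44 cm

For a concave lens, f = -80.0 cm.
1/d_i = 1/f − 1/d_o = 1/(-80.00) − 1/(280) = -0.01607, so d_i = -62.22 cm.
m = −d_i/d_o = +0.2222.
|h_i| = |m|·h_o = 0.2222 × 11 = 2.44 cm. The image is virtual, upright and reduced, on the same side as the object.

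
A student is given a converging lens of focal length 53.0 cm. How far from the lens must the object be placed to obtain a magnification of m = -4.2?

65.6 cm

m = −d_i/d_o ⇒ d_i = −m·d_o.
1/f = 1/d_o + 1/d_i = 1/d_o − 1/(m·d_o) = (1 − 1/m)/d_o, so d_o = f(1 − 1/m) = (53.00)(1 − 1/(-4.2)) = 65.6 cm.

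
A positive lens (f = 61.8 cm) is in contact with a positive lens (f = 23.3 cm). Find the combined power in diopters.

P₁ = 1/f₁ = 1/(0.618 m) = +1.618 D; P₂ = 1/f₂ = 1/(0.233 m) = +4.292 D.
For thin lenses in contact, P = P₁ + P₂ = (+1.618) + (+4.292) = +5.91 D.

P = +5.91 D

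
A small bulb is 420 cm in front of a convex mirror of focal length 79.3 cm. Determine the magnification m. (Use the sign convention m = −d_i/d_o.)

m = +0.159

For a convex mirror, f = -79.3 cm.
1/d_i = 1/f − 1/d_o = 1/(-79.30) − 1/(420) = -0.01499, so d_i = -66.71 cm.
m = −d_i/d_o = −(-66.71)/(420) = +0.159.
The image is virtual, upright and reduced, behind the mirror.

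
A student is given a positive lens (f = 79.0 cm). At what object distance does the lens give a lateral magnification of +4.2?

m = −d_i/d_o ⇒ d_i = −m·d_o.
1/f = 1/d_o + 1/d_i = 1/d_o − 1/(m·d_o) = (1 − 1/m)/d_o, so d_o = f(1 − 1/m) = (79.00)(1 − 1/(+4.2)) = 60.2 cm.

60.2 cm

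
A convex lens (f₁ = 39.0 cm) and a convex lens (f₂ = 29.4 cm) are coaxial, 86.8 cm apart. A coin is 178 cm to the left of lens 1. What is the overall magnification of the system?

m = +1.11

Lens 1: 1/d_i1 = 1/(39.0) − 1/(178) = 0.02002, so d_i1 = 49.94 cm; m₁ = −d_i1/d_o1 = -0.2806.
d_o2 = 86.8 − (49.94) = 36.86 cm.
Lens 2: 1/d_i2 = 1/(29.4) − 1/(36.86) = 0.006884, so d_i2 = 145.3 cm; m₂ = −d_i2/d_o2 = -3.941.
m = m₁·m₂ = (-0.2806)(-3.941) = +1.11.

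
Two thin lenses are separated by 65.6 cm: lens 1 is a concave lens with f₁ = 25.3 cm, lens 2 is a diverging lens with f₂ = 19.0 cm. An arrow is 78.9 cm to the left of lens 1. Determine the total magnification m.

f₁ = −25.3 cm (diverging).
Lens 1: 1/d_i1 = 1/(-25.3) − 1/(78.9) = -0.05220, so d_i1 = -19.16 cm; m₁ = −d_i1/d_o1 = +0.2428.
d_o2 = 65.6 − (-19.16) = 84.76 cm.
f₂ = −19.0 cm (diverging).
Lens 2: 1/d_i2 = 1/(-19.0) − 1/(84.76) = -0.06443, so d_i2 = -15.52 cm; m₂ = −d_i2/d_o2 = +0.1831.
m = m₁·m₂ = (+0.2428)(+0.1831) = +0.0445.

m = +0.0445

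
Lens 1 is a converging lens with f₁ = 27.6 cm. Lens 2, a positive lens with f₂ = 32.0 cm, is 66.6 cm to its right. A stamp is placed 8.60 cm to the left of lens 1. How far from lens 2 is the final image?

53.7 cm

Lens 1: 1/d_i1 = 1/f₁ − 1/d_o1 = 1/(27.6) − 1/(8.60) = -0.08005, so d_i1 = -12.49 cm.
The intermediate image is 12.49 cm to the left of lens 1 (virtual), which is 66.6 − (-12.49) = 79.09 cm to the left of lens 2, so d_o2 = +79.09 cm.
Lens 2: 1/d_i2 = 1/f₂ − 1/d_o2 = 1/(32.0) − 1/(79.09) = 0.01861, so d_i2 = 53.7 cm.
The final image is real, 53.7 cm to the right of lens 2 (overall magnification ≈ -0.99).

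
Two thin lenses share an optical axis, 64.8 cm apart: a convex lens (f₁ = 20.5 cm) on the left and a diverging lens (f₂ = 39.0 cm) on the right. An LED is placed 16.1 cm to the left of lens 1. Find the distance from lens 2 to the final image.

Lens 1: 1/d_i1 = 1/f₁ − 1/d_o1 = 1/(20.5) − 1/(16.1) = -0.01333, so d_i1 = -75.01 cm.
The intermediate image is 75.01 cm to the left of lens 1 (virtual), which is 64.8 − (-75.01) = 139.8 cm to the left of lens 2, so d_o2 = +139.8 cm.
Lens 2 is diverging, so f₂ = −39.0 cm.
Lens 2: 1/d_i2 = 1/f₂ − 1/d_o2 = 1/(-39.0) − 1/(139.8) = -0.03279, so d_i2 = -30.5 cm.
The final image is virtual, 30.5 cm to the left of lens 2 (overall magnification ≈ 1.0).

30.5 cm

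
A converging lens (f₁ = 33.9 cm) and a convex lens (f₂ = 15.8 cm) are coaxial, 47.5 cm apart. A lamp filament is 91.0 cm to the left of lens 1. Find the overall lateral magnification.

m = -0.420

Lens 1: 1/d_i1 = 1/(33.9) − 1/(91.0) = 0.01851, so d_i1 = 54.03 cm; m₁ = −d_i1/d_o1 = -0.5937.
d_o2 = 47.5 − (54.03) = -6.530 cm (virtual object).
Lens 2: 1/d_i2 = 1/(15.8) − 1/(-6.530) = 0.2164, so d_i2 = 4.620 cm; m₂ = −d_i2/d_o2 = +0.7076.
m = m₁·m₂ = (-0.5937)(+0.7076) = -0.420.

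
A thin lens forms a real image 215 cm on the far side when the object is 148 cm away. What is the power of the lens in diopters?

P = +1.14 D

d_i = +215 cm.
1/f = 1/d_o + 1/d_i = 1/(148) + 1/(215) = 0.01141 cm⁻¹.
f = 87.66 cm = 0.8766 m, so P = 1/f = +1.14 D.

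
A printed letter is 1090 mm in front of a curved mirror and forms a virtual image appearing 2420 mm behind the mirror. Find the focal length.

f = 1980 mm (concave)

Virtual image ⇒ d_i = −2420 mm.
1/f = 1/d_o + 1/d_i = 1/(1090) + 1/(-2420) = 0.0005042, so f = 1980 mm.
Since f is positive, the curved mirror is concave.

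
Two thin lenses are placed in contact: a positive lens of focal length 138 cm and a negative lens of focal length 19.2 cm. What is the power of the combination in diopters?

P₁ = 1/f₁ = 1/(1.38 m) = +0.7246 D; P₂ = 1/f₂ = 1/(-0.192 m) = -5.208 D.
For thin lenses in contact, P = P₁ + P₂ = (+0.7246) + (-5.208) = -4.48 D.

P = -4.48 D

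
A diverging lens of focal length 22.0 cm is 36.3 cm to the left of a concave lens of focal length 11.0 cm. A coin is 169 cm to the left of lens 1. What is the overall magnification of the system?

f₁ = −22.0 cm (diverging).
Lens 1: 1/d_i1 = 1/(-22.0) − 1/(169) = -0.05137, so d_i1 = -19.47 cm; m₁ = −d_i1/d_o1 = +0.1152.
d_o2 = 36.3 − (-19.47) = 55.77 cm.
f₂ = −11.0 cm (diverging).
Lens 2: 1/d_i2 = 1/(-11.0) − 1/(55.77) = -0.1088, so d_i2 = -9.188 cm; m₂ = −d_i2/d_o2 = +0.1647.
m = m₁·m₂ = (+0.1152)(+0.1647) = +0.0190.

m = +0.0190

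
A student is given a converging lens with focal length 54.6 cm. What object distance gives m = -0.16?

396 cm

m = −d_i/d_o ⇒ d_i = −m·d_o.
1/f = 1/d_o + 1/d_i = 1/d_o − 1/(m·d_o) = (1 − 1/m)/d_o, so d_o = f(1 − 1/m) = (54.60)(1 − 1/(-0.16)) = 396 cm.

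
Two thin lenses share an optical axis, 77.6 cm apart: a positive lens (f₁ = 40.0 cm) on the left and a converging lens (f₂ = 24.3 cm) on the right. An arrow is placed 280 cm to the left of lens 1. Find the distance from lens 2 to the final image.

113 cm

Lens 1: 1/d_i1 = 1/f₁ − 1/d_o1 = 1/(40.0) − 1/(280) = 0.02143, so d_i1 = 46.67 cm.
The intermediate image is 46.67 cm to the right of lens 1, which is 77.6 − (46.67) = 30.93 cm to the left of lens 2, so d_o2 = +30.93 cm.
Lens 2: 1/d_i2 = 1/f₂ − 1/d_o2 = 1/(24.3) − 1/(30.93) = 0.008821, so d_i2 = 113 cm.
The final image is real, 113 cm to the right of lens 2 (overall magnification ≈ 0.61).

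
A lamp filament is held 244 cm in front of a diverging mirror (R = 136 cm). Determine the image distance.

53.2 cm

f = R/2 = 136/2 = 68.00 cm; for a diverging mirror, f = -68.00 cm.
Mirror equation: 1/s_i = 1/f − 1/s_o = 1/(-68.00) − 1/(244) = -0.01471 − 0.004098 = -0.01880, so s_i = -53.2 cm.
The image is virtual, upright and reduced, behind the mirror.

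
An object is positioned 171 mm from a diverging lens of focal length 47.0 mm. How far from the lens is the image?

For a diverging lens, f = -47.0 mm.
Thin-lens equation: 1/v = 1/f − 1/u = 1/(-47.00) − 1/(171) = -0.02128 − 0.005848 = -0.02712, so v = -36.9 mm.
The image is virtual, upright and reduced, on the same side as the object.

36.9 mm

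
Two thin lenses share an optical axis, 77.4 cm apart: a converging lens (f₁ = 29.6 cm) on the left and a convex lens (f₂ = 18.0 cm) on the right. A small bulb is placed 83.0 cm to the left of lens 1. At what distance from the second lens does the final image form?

42.2 cm

Lens 1: 1/d_i1 = 1/f₁ − 1/d_o1 = 1/(29.6) − 1/(83.0) = 0.02174, so d_i1 = 46.01 cm.
The intermediate image is 46.01 cm to the right of lens 1, which is 77.4 − (46.01) = 31.39 cm to the left of lens 2, so d_o2 = +31.39 cm.
Lens 2: 1/d_i2 = 1/f₂ − 1/d_o2 = 1/(18.0) − 1/(31.39) = 0.02370, so d_i2 = 42.2 cm.
The final image is real, 42.2 cm to the right of lens 2 (overall magnification ≈ 0.75).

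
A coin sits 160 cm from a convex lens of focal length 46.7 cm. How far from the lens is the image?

65.9 cm

Lens equation: 1/d_i = 1/f − 1/d_o = 1/(46.70) − 1/(160) = 0.02141 − 0.006250 = 0.01516, so d_i = 65.9 cm.
The image is real, inverted and reduced, on the far side of the lens.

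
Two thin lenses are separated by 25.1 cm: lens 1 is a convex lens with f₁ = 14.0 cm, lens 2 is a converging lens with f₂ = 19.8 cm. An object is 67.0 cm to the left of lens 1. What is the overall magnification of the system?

m = -0.422

Lens 1: 1/d_i1 = 1/(14.0) − 1/(67.0) = 0.05650, so d_i1 = 17.70 cm; m₁ = −d_i1/d_o1 = -0.2642.
d_o2 = 25.1 − (17.70) = 7.400 cm.
Lens 2: 1/d_i2 = 1/(19.8) − 1/(7.400) = -0.08463, so d_i2 = -11.82 cm; m₂ = −d_i2/d_o2 = +1.597.
m = m₁·m₂ = (-0.2642)(+1.597) = -0.422.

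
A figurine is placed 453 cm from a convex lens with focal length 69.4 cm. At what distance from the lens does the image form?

82.0 cm

Thin-lens equation: 1/q = 1/f − 1/p = 1/(69.40) − 1/(453) = 0.01441 − 0.002208 = 0.01220, so q = 82.0 cm.
The image is real, inverted and reduced, on the far side of the lens.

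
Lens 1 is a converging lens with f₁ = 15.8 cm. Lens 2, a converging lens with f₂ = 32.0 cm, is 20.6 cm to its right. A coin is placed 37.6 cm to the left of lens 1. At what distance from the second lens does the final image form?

Lens 1: 1/d_i1 = 1/f₁ − 1/d_o1 = 1/(15.8) − 1/(37.6) = 0.03670, so d_i1 = 27.25 cm.
The intermediate image is 27.25 cm to the right of lens 1, which lies 6.650 cm to the right of lens 2 — a virtual object — so d_o2 = −6.650 cm.
Lens 2: 1/d_i2 = 1/f₂ − 1/d_o2 = 1/(32.0) − 1/(-6.650) = 0.1816, so d_i2 = 5.51 cm.
The final image is real, 5.51 cm to the right of lens 2 (overall magnification ≈ -0.60).

5.51 cm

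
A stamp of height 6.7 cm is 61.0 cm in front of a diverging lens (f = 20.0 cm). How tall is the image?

For a diverging lens, f = -20.0 cm.
1/d_i = 1/f − 1/d_o = 1/(-20.00) − 1/(61.0) = -0.06639, so d_i = -15.06 cm.
m = −d_i/d_o = +0.2469.
|h_i| = |m|·h_o = 0.2469 × 6.7 = 1.65 cm. The image is virtual, upright and reduced, on the same side as the object.

1.65 cm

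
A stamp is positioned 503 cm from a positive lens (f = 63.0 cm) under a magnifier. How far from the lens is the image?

Lens equation: 1/d_i = 1/f − 1/d_o = 1/(63.00) − 1/(503) = 0.01587 − 0.001988 = 0.01388, so d_i = 72.0 cm.
The image is real, inverted and reduced, on the far side of the lens.

72.0 cm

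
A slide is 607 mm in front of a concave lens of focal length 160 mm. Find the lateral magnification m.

m = +0.209

For a concave lens, f = -160 mm.
1/d_i = 1/f − 1/d_o = 1/(-160.0) − 1/(607) = -0.007897, so d_i = -126.6 mm.
m = −d_i/d_o = −(-126.6)/(607) = +0.209.
The image is virtual, upright and reduced, on the same side as the object.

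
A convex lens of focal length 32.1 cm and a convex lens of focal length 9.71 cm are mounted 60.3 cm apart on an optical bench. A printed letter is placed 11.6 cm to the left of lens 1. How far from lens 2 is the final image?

Lens 1: 1/d_i1 = 1/f₁ − 1/d_o1 = 1/(32.1) − 1/(11.6) = -0.05505, so d_i1 = -18.16 cm.
The intermediate image is 18.16 cm to the left of lens 1 (virtual), which is 60.3 − (-18.16) = 78.46 cm to the left of lens 2, so d_o2 = +78.46 cm.
Lens 2: 1/d_i2 = 1/f₂ − 1/d_o2 = 1/(9.71) − 1/(78.46) = 0.09024, so d_i2 = 11.1 cm.
The final image is real, 11.1 cm to the right of lens 2 (overall magnification ≈ -0.22).

11.1 cm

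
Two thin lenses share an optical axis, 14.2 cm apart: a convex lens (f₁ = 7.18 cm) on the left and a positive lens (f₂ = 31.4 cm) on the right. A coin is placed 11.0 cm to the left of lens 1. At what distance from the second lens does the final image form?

Lens 1: 1/d_i1 = 1/f₁ − 1/d_o1 = 1/(7.18) − 1/(11.0) = 0.04837, so d_i1 = 20.68 cm.
The intermediate image is 20.68 cm to the right of lens 1, which lies 6.480 cm to the right of lens 2 — a virtual object — so d_o2 = −6.480 cm.
Lens 2: 1/d_i2 = 1/f₂ − 1/d_o2 = 1/(31.4) − 1/(-6.480) = 0.1862, so d_i2 = 5.37 cm.
The final image is real, 5.37 cm to the right of lens 2 (overall magnification ≈ -1.6).

5.37 cm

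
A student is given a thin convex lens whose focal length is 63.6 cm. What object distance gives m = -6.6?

m = −d_i/d_o ⇒ d_i = −m·d_o.
1/f = 1/d_o + 1/d_i = 1/d_o − 1/(m·d_o) = (1 − 1/m)/d_o, so d_o = f(1 − 1/m) = (63.60)(1 − 1/(-6.6)) = 73.2 cm.

73.2 cm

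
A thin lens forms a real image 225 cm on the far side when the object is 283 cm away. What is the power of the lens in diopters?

d_i = +225 cm.
1/f = 1/d_o + 1/d_i = 1/(283) + 1/(225) = 0.007978 cm⁻¹.
f = 125.3 cm = 1.253 m, so P = 1/f = +0.798 D.

P = +0.798 D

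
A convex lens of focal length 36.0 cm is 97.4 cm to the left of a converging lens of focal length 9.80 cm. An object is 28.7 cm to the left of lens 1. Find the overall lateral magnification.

m = -0.211

Lens 1: 1/d_i1 = 1/(36.0) − 1/(28.7) = -0.007065, so d_i1 = -141.5 cm; m₁ = −d_i1/d_o1 = +4.930.
d_o2 = 97.4 − (-141.5) = 238.9 cm.
Lens 2: 1/d_i2 = 1/(9.80) − 1/(238.9) = 0.09785, so d_i2 = 10.22 cm; m₂ = −d_i2/d_o2 = -0.04278.
m = m₁·m₂ = (+4.930)(-0.04278) = -0.211.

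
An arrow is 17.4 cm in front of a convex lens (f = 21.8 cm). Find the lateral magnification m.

1/d_i = 1/f − 1/d_o = 1/(21.80) − 1/(17.4) = -0.01160, so d_i = -86.21 cm.
m = −d_i/d_o = −(-86.21)/(17.4) = +4.95.
The image is virtual, upright and enlarged, on the same side as the object.

m = +4.95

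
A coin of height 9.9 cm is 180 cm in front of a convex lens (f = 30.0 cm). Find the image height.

1/d_i = 1/f − 1/d_o = 1/(30.00) − 1/(180) = 0.02778, so d_i = 36.00 cm.
m = −d_i/d_o = -0.2000.
|h_i| = |m|·h_o = 0.2000 × 9.9 = 1.98 cm. The image is real, inverted and reduced, on the far side of the lens.

1.98 cm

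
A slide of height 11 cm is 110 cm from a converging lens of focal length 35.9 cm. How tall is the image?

1/d_i = 1/f − 1/d_o = 1/(35.90) − 1/(110) = 0.01876, so d_i = 53.29 cm.
m = −d_i/d_o = -0.4845.
|h_i| = |m|·h_o = 0.4845 × 11 = 5.33 cm. The image is real, inverted and reduced, on the far side of the lens.

5.33 cm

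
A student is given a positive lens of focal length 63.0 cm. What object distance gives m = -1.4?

m = −d_i/d_o ⇒ d_i = −m·d_o.
1/f = 1/d_o + 1/d_i = 1/d_o − 1/(m·d_o) = (1 − 1/m)/d_o, so d_o = f(1 − 1/m) = (63.00)(1 − 1/(-1.4)) = 108 cm.

108 cm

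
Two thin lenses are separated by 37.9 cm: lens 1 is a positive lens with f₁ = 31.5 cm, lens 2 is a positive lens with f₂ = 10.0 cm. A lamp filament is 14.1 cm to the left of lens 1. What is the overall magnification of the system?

m = -0.339

Lens 1: 1/d_i1 = 1/(31.5) − 1/(14.1) = -0.03918, so d_i1 = -25.53 cm; m₁ = −d_i1/d_o1 = +1.811.
d_o2 = 37.9 − (-25.53) = 63.43 cm.
Lens 2: 1/d_i2 = 1/(10.0) − 1/(63.43) = 0.08423, so d_i2 = 11.87 cm; m₂ = −d_i2/d_o2 = -0.1872.
m = m₁·m₂ = (+1.811)(-0.1872) = -0.339.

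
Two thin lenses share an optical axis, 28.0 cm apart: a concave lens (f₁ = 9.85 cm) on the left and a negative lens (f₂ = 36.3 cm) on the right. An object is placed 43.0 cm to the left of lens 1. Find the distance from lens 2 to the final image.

18.1 cm

Lens 1 is diverging, so f₁ = −9.85 cm.
Lens 1: 1/d_i1 = 1/f₁ − 1/d_o1 = 1/(-9.85) − 1/(43.0) = -0.1248, so d_i1 = -8.014 cm.
The intermediate image is 8.014 cm to the left of lens 1 (virtual), which is 28.0 − (-8.014) = 36.01 cm to the left of lens 2, so d_o2 = +36.01 cm.
Lens 2 is diverging, so f₂ = −36.3 cm.
Lens 2: 1/d_i2 = 1/f₂ − 1/d_o2 = 1/(-36.3) − 1/(36.01) = -0.05532, so d_i2 = -18.1 cm.
The final image is virtual, 18.1 cm to the left of lens 2 (overall magnification ≈ 0.094).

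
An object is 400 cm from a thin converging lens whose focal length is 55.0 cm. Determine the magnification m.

m = -0.159

1/d_i = 1/f − 1/d_o = 1/(55.00) − 1/(400) = 0.01568, so d_i = 63.77 cm.
m = −d_i/d_o = −(63.77)/(400) = -0.159.
The image is real, inverted and reduced, on the far side of the lens.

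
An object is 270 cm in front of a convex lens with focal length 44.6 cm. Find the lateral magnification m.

1/d_i = 1/f − 1/d_o = 1/(44.60) − 1/(270) = 0.01872, so d_i = 53.43 cm.
m = −d_i/d_o = −(53.43)/(270) = -0.198.
The image is real, inverted and reduced, on the far side of the lens.

m = -0.198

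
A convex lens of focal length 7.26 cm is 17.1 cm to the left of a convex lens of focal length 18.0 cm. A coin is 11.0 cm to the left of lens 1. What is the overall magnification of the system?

m = -1.57

Lens 1: 1/d_i1 = 1/(7.26) − 1/(11.0) = 0.04683, so d_i1 = 21.35 cm; m₁ = −d_i1/d_o1 = -1.941.
d_o2 = 17.1 − (21.35) = -4.250 cm (virtual object).
Lens 2: 1/d_i2 = 1/(18.0) − 1/(-4.250) = 0.2908, so d_i2 = 3.438 cm; m₂ = −d_i2/d_o2 = +0.8090.
m = m₁·m₂ = (-1.941)(+0.8090) = -1.57.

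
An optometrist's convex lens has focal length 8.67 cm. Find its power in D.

f = 8.67 cm = 0.0867 m.
P = 1/f = 1/(0.0867 m) = +11.5 D.

P = +11.5 D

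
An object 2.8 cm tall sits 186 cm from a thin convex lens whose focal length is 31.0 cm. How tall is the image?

1/d_i = 1/f − 1/d_o = 1/(31.00) − 1/(186) = 0.02688, so d_i = 37.20 cm.
m = −d_i/d_o = -0.2000.
|h_i| = |m|·h_o = 0.2000 × 2.8 = 0.560 cm. The image is real, inverted and reduced, on the far side of the lens.

0.560 cm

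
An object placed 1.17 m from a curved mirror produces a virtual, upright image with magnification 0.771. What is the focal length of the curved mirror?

m = −d_i/d_o ⇒ d_i = −m·d_o = −(+0.771)·(1.17) = -0.9021 m.
1/f = 1/d_o + 1/d_i = 1/(1.17) + 1/(-0.9021) = -0.2538, so f = -3.94 m.
Since f is negative, the curved mirror is convex.

f = -3.94 m (convex)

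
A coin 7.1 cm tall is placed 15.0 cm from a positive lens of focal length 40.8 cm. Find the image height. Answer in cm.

11.2 cm

1/d_i = 1/f − 1/d_o = 1/(40.80) − 1/(15.0) = -0.04216, so d_i = -23.72 cm.
m = −d_i/d_o = +1.581.
|h_i| = |m|·h_o = 1.581 × 7.1 = 11.2 cm. The image is virtual, upright and enlarged, on the same side as the object.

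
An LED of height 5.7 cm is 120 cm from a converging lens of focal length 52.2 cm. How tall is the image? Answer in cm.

1/d_i = 1/f − 1/d_o = 1/(52.20) − 1/(120) = 0.01082, so d_i = 92.39 cm.
m = −d_i/d_o = -0.7699.
|h_i| = |m|·h_o = 0.7699 × 5.7 = 4.39 cm. The image is real, inverted and reduced, on the far side of the lens.

4.39 cm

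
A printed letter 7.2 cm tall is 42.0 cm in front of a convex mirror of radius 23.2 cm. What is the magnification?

m = +0.216

f = R/2 = 23.2/2 = 11.60 cm; for a convex mirror, f = -11.60 cm.
1/d_i = 1/f − 1/d_o = 1/(-11.60) − 1/(42.0) = -0.1100, so d_i = -9.090 cm.
m = −d_i/d_o = −(-9.090)/(42.0) = +0.216.
The image is virtual, upright and reduced, behind the mirror.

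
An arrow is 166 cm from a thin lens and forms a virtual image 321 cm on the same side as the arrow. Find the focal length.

f = 344 cm (converging)

Virtual image ⇒ d_i = −321 cm.
1/f = 1/d_o + 1/d_i = 1/(166) + 1/(-321) = 0.002909, so f = 344 cm.
Since f is positive, the thin lens is converging.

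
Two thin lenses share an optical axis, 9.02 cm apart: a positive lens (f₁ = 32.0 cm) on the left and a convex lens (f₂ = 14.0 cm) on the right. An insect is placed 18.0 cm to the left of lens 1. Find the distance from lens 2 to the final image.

Lens 1: 1/d_i1 = 1/f₁ − 1/d_o1 = 1/(32.0) − 1/(18.0) = -0.02431, so d_i1 = -41.14 cm.
The intermediate image is 41.14 cm to the left of lens 1 (virtual), which is 9.02 − (-41.14) = 50.16 cm to the left of lens 2, so d_o2 = +50.16 cm.
Lens 2: 1/d_i2 = 1/f₂ − 1/d_o2 = 1/(14.0) − 1/(50.16) = 0.05149, so d_i2 = 19.4 cm.
The final image is real, 19.4 cm to the right of lens 2 (overall magnification ≈ -0.88).

19.4 cm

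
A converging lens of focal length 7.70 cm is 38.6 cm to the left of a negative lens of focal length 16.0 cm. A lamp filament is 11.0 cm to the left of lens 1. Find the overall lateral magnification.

Lens 1: 1/d_i1 = 1/(7.70) − 1/(11.0) = 0.03896, so d_i1 = 25.67 cm; m₁ = −d_i1/d_o1 = -2.334.
d_o2 = 38.6 − (25.67) = 12.93 cm.
f₂ = −16.0 cm (diverging).
Lens 2: 1/d_i2 = 1/(-16.0) − 1/(12.93) = -0.1398, so d_i2 = -7.151 cm; m₂ = −d_i2/d_o2 = +0.5531.
m = m₁·m₂ = (-2.334)(+0.5531) = -1.29.

m = -1.29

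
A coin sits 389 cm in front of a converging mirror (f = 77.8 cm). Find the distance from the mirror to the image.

97.2 cm

Mirror equation: 1/q = 1/f − 1/p = 1/(77.80) − 1/(389) = 0.01285 − 0.002571 = 0.01028, so q = 97.2 cm.
The image is real, inverted and reduced, in front of the mirror.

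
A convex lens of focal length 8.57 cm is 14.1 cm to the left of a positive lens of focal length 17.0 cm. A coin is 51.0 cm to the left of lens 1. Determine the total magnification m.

Lens 1: 1/d_i1 = 1/(8.57) − 1/(51.0) = 0.09708, so d_i1 = 10.30 cm; m₁ = −d_i1/d_o1 = -0.2020.
d_o2 = 14.1 − (10.30) = 3.800 cm.
Lens 2: 1/d_i2 = 1/(17.0) − 1/(3.800) = -0.2043, so d_i2 = -4.894 cm; m₂ = −d_i2/d_o2 = +1.288.
m = m₁·m₂ = (-0.2020)(+1.288) = -0.260.

m = -0.260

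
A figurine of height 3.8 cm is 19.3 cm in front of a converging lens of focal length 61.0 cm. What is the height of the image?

5.56 cm

1/d_i = 1/f − 1/d_o = 1/(61.00) − 1/(19.3) = -0.03542, so d_i = -28.23 cm.
m = −d_i/d_o = +1.463.
|h_i| = |m|·h_o = 1.463 × 3.8 = 5.56 cm. The image is virtual, upright and enlarged, on the same side as the object.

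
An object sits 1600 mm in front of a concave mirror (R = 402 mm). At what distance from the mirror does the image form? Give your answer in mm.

f = R/2 = 402/2 = 201.0 mm.
Mirror equation: 1/s_i = 1/f − 1/s_o = 1/(201.0) − 1/(1600) = 0.004975 − 0.0006250 = 0.004350, so s_i = 230 mm.
The image is real, inverted and reduced, in front of the mirror.

230 mm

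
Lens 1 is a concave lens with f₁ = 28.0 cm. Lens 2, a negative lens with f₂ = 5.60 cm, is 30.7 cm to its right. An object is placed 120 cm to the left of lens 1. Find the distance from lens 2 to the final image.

5.07 cm

Lens 1 is diverging, so f₁ = −28.0 cm.
Lens 1: 1/d_i1 = 1/f₁ − 1/d_o1 = 1/(-28.0) − 1/(120) = -0.04405, so d_i1 = -22.70 cm.
The intermediate image is 22.70 cm to the left of lens 1 (virtual), which is 30.7 − (-22.70) = 53.40 cm to the left of lens 2, so d_o2 = +53.40 cm.
Lens 2 is diverging, so f₂ = −5.60 cm.
Lens 2: 1/d_i2 = 1/f₂ − 1/d_o2 = 1/(-5.60) − 1/(53.40) = -0.1973, so d_i2 = -5.07 cm.
The final image is virtual, 5.07 cm to the left of lens 2 (overall magnification ≈ 0.018).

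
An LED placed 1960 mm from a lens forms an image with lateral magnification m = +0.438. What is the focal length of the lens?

f = -1530 mm (diverging)

m = −d_i/d_o ⇒ d_i = −m·d_o = −(+0.438)·(1960) = -858.5 mm.
1/f = 1/d_o + 1/d_i = 1/(1960) + 1/(-858.5) = -0.0006546, so f = -1530 mm.
Since f is negative, the lens is diverging.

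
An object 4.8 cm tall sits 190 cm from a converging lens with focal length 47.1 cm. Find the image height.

1.58 cm

1/d_i = 1/f − 1/d_o = 1/(47.10) − 1/(190) = 0.01597, so d_i = 62.62 cm.
m = −d_i/d_o = -0.3296.
|h_i| = |m|·h_o = 0.3296 × 4.8 = 1.58 cm. The image is real, inverted and reduced, on the far side of the lens.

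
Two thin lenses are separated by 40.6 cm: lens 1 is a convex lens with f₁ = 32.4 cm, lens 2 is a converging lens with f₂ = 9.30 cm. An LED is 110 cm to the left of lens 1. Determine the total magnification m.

m = -0.265

Lens 1: 1/d_i1 = 1/(32.4) − 1/(110) = 0.02177, so d_i1 = 45.93 cm; m₁ = −d_i1/d_o1 = -0.4175.
d_o2 = 40.6 − (45.93) = -5.330 cm (virtual object).
Lens 2: 1/d_i2 = 1/(9.30) − 1/(-5.330) = 0.2951, so d_i2 = 3.388 cm; m₂ = −d_i2/d_o2 = +0.6357.
m = m₁·m₂ = (-0.4175)(+0.6357) = -0.265.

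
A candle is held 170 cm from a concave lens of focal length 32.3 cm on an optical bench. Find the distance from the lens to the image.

27.1 cm

For a concave lens, f = -32.3 cm.
Lens equation: 1/s_i = 1/f − 1/s_o = 1/(-32.30) − 1/(170) = -0.03096 − 0.005882 = -0.03684, so s_i = -27.1 cm.
The image is virtual, upright and reduced, on the same side as the object.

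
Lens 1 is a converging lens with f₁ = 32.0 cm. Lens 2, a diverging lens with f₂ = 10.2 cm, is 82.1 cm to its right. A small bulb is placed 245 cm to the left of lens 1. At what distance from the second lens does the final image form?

Lens 1: 1/d_i1 = 1/f₁ − 1/d_o1 = 1/(32.0) − 1/(245) = 0.02717, so d_i1 = 36.81 cm.
The intermediate image is 36.81 cm to the right of lens 1, which is 82.1 − (36.81) = 45.29 cm to the left of lens 2, so d_o2 = +45.29 cm.
Lens 2 is diverging, so f₂ = −10.2 cm.
Lens 2: 1/d_i2 = 1/f₂ − 1/d_o2 = 1/(-10.2) − 1/(45.29) = -0.1201, so d_i2 = -8.33 cm.
The final image is virtual, 8.33 cm to the left of lens 2 (overall magnification ≈ -0.028).

8.33 cm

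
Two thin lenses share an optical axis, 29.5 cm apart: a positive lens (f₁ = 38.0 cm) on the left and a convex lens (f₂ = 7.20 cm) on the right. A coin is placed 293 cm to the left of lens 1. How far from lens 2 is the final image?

4.77 cm

Lens 1: 1/d_i1 = 1/f₁ − 1/d_o1 = 1/(38.0) − 1/(293) = 0.02290, so d_i1 = 43.66 cm.
The intermediate image is 43.66 cm to the right of lens 1, which lies 14.16 cm to the right of lens 2 — a virtual object — so d_o2 = −14.16 cm.
Lens 2: 1/d_i2 = 1/f₂ − 1/d_o2 = 1/(7.20) − 1/(-14.16) = 0.2095, so d_i2 = 4.77 cm.
The final image is real, 4.77 cm to the right of lens 2 (overall magnification ≈ -0.050).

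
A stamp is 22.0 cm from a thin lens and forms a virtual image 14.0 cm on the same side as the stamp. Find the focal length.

f = -38.5 cm (diverging)

Virtual image ⇒ d_i = −14.0 cm.
1/f = 1/d_o + 1/d_i = 1/(22.0) + 1/(-14.0) = -0.02597, so f = -38.5 cm.
Since f is negative, the thin lens is diverging.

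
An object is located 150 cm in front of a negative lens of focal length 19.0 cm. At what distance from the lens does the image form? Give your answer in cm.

For a negative lens, f = -19.0 cm.
Lens equation: 1/v = 1/f − 1/u = 1/(-19.00) − 1/(150) = -0.05263 − 0.006667 = -0.05930, so v = -16.9 cm.
The image is virtual, upright and reduced, on the same side as the object.

16.9 cm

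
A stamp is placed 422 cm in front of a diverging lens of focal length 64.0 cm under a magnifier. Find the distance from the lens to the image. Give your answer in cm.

For a diverging lens, f = -64.0 cm.
Lens equation: 1/d_i = 1/f − 1/d_o = 1/(-64.00) − 1/(422) = -0.01562 − 0.002370 = -0.01799, so d_i = -55.6 cm.
The image is virtual, upright and reduced, on the same side as the object.

55.6 cm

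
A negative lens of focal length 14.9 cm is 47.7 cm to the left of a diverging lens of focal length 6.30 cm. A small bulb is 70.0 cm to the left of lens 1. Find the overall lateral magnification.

f₁ = −14.9 cm (diverging).
Lens 1: 1/d_i1 = 1/(-14.9) − 1/(70.0) = -0.08140, so d_i1 = -12.29 cm; m₁ = −d_i1/d_o1 = +0.1756.
d_o2 = 47.7 − (-12.29) = 59.99 cm.
f₂ = −6.30 cm (diverging).
Lens 2: 1/d_i2 = 1/(-6.30) − 1/(59.99) = -0.1754, so d_i2 = -5.701 cm; m₂ = −d_i2/d_o2 = +0.09504.
m = m₁·m₂ = (+0.1756)(+0.09504) = +0.0167.

m = +0.0167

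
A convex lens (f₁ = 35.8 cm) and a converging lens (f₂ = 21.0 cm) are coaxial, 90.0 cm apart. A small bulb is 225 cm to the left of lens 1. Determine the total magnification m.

Lens 1: 1/d_i1 = 1/(35.8) − 1/(225) = 0.02349, so d_i1 = 42.57 cm; m₁ = −d_i1/d_o1 = -0.1892.
d_o2 = 90.0 − (42.57) = 47.43 cm.
Lens 2: 1/d_i2 = 1/(21.0) − 1/(47.43) = 0.02654, so d_i2 = 37.69 cm; m₂ = −d_i2/d_o2 = -0.7946.
m = m₁·m₂ = (-0.1892)(-0.7946) = +0.150.

m = +0.150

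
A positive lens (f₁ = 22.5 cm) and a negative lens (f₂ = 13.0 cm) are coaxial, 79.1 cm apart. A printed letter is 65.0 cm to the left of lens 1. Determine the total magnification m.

Lens 1: 1/d_i1 = 1/(22.5) − 1/(65.0) = 0.02906, so d_i1 = 34.41 cm; m₁ = −d_i1/d_o1 = -0.5294.
d_o2 = 79.1 − (34.41) = 44.69 cm.
f₂ = −13.0 cm (diverging).
Lens 2: 1/d_i2 = 1/(-13.0) − 1/(44.69) = -0.09930, so d_i2 = -10.07 cm; m₂ = −d_i2/d_o2 = +0.2253.
m = m₁·m₂ = (-0.5294)(+0.2253) = -0.119.

m = -0.119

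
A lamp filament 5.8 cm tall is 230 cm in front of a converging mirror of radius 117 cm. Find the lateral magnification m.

m = -0.341

f = R/2 = 117/2 = 58.50 cm.
1/d_i = 1/f − 1/d_o = 1/(58.50) − 1/(230) = 0.01275, so d_i = 78.45 cm.
m = −d_i/d_o = −(78.45)/(230) = -0.341.
The image is real, inverted and reduced, in front of the mirror.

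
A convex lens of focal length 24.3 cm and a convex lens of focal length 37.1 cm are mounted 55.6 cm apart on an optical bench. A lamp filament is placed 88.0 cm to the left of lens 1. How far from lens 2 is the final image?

Lens 1: 1/d_i1 = 1/f₁ − 1/d_o1 = 1/(24.3) − 1/(88.0) = 0.02979, so d_i1 = 33.57 cm.
The intermediate image is 33.57 cm to the right of lens 1, which is 55.6 − (33.57) = 22.03 cm to the left of lens 2, so d_o2 = +22.03 cm.
Lens 2: 1/d_i2 = 1/f₂ − 1/d_o2 = 1/(37.1) − 1/(22.03) = -0.01844, so d_i2 = -54.2 cm.
The final image is virtual, 54.2 cm to the left of lens 2 (overall magnification ≈ -0.94).

54.2 cm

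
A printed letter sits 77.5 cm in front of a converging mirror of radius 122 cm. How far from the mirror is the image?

287 cm

f = R/2 = 122/2 = 61.00 cm.
Mirror equation: 1/s_i = 1/f − 1/s_o = 1/(61.00) − 1/(77.5) = 0.01639 − 0.01290 = 0.003490, so s_i = 287 cm.
The image is real, inverted and enlarged, in front of the mirror.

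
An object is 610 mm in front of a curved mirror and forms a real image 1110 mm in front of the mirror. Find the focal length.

f = 394 mm (concave)

Real image ⇒ d_i = +1110 mm.
1/f = 1/d_o + 1/d_i = 1/(610) + 1/(1110) = 0.002540, so f = 394 mm.
Since f is positive, the curved mirror is concave.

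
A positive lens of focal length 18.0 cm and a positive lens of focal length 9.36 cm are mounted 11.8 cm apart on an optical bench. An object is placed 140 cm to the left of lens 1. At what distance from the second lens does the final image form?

Lens 1: 1/d_i1 = 1/f₁ − 1/d_o1 = 1/(18.0) − 1/(140) = 0.04841, so d_i1 = 20.66 cm.
The intermediate image is 20.66 cm to the right of lens 1, which lies 8.860 cm to the right of lens 2 — a virtual object — so d_o2 = −8.860 cm.
Lens 2: 1/d_i2 = 1/f₂ − 1/d_o2 = 1/(9.36) − 1/(-8.860) = 0.2197, so d_i2 = 4.55 cm.
The final image is real, 4.55 cm to the right of lens 2 (overall magnification ≈ -0.076).

4.55 cm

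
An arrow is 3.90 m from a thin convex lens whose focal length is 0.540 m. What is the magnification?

1/d_i = 1/f − 1/d_o = 1/(0.5400) − 1/(3.90) = 1.595, so d_i = 0.6268 m.
m = −d_i/d_o = −(0.6268)/(3.90) = -0.161.
The image is real, inverted and reduced, on the far side of the lens.

m = -0.161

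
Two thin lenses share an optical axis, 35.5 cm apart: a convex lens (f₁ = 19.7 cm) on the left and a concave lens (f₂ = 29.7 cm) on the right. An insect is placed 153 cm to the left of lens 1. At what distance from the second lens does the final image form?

8.99 cm

Lens 1: 1/d_i1 = 1/f₁ − 1/d_o1 = 1/(19.7) − 1/(153) = 0.04423, so d_i1 = 22.61 cm.
The intermediate image is 22.61 cm to the right of lens 1, which is 35.5 − (22.61) = 12.89 cm to the left of lens 2, so d_o2 = +12.89 cm.
Lens 2 is diverging, so f₂ = −29.7 cm.
Lens 2: 1/d_i2 = 1/f₂ − 1/d_o2 = 1/(-29.7) − 1/(12.89) = -0.1112, so d_i2 = -8.99 cm.
The final image is virtual, 8.99 cm to the left of lens 2 (overall magnification ≈ -0.10).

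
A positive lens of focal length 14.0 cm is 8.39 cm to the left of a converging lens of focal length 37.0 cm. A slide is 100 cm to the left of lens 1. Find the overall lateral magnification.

Lens 1: 1/d_i1 = 1/(14.0) − 1/(100) = 0.06143, so d_i1 = 16.28 cm; m₁ = −d_i1/d_o1 = -0.1628.
d_o2 = 8.39 − (16.28) = -7.890 cm (virtual object).
Lens 2: 1/d_i2 = 1/(37.0) − 1/(-7.890) = 0.1538, so d_i2 = 6.503 cm; m₂ = −d_i2/d_o2 = +0.8242.
m = m₁·m₂ = (-0.1628)(+0.8242) = -0.134.

m = -0.134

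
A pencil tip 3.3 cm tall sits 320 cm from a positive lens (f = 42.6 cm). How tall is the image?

1/d_i = 1/f − 1/d_o = 1/(42.60) − 1/(320) = 0.02035, so d_i = 49.14 cm.
m = −d_i/d_o = -0.1536.
|h_i| = |m|·h_o = 0.1536 × 3.3 = 0.507 cm. The image is real, inverted and reduced, on the far side of the lens.

0.507 cm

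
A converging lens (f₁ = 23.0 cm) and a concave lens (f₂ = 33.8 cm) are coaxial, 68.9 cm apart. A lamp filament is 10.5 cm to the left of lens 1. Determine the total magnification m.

m = +0.510

Lens 1: 1/d_i1 = 1/(23.0) − 1/(10.5) = -0.05176, so d_i1 = -19.32 cm; m₁ = −d_i1/d_o1 = +1.840.
d_o2 = 68.9 − (-19.32) = 88.22 cm.
f₂ = −33.8 cm (diverging).
Lens 2: 1/d_i2 = 1/(-33.8) − 1/(88.22) = -0.04092, so d_i2 = -24.44 cm; m₂ = −d_i2/d_o2 = +0.2770.
m = m₁·m₂ = (+1.840)(+0.2770) = +0.510.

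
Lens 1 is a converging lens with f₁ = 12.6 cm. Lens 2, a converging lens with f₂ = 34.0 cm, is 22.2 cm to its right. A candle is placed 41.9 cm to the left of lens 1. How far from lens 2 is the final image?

Lens 1: 1/d_i1 = 1/f₁ − 1/d_o1 = 1/(12.6) − 1/(41.9) = 0.05550, so d_i1 = 18.02 cm.
The intermediate image is 18.02 cm to the right of lens 1, which is 22.2 − (18.02) = 4.180 cm to the left of lens 2, so d_o2 = +4.180 cm.
Lens 2: 1/d_i2 = 1/f₂ − 1/d_o2 = 1/(34.0) − 1/(4.180) = -0.2098, so d_i2 = -4.77 cm.
The final image is virtual, 4.77 cm to the left of lens 2 (overall magnification ≈ -0.49).

4.77 cm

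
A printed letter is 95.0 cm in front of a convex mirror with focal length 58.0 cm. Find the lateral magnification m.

m = +0.379

For a convex mirror, f = -58.0 cm.
1/d_i = 1/f − 1/d_o = 1/(-58.00) − 1/(95.0) = -0.02777, so d_i = -36.01 cm.
m = −d_i/d_o = −(-36.01)/(95.0) = +0.379.
The image is virtual, upright and reduced, behind the mirror.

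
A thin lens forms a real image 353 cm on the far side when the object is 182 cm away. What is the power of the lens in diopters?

d_i = +353 cm.
1/f = 1/d_o + 1/d_i = 1/(182) + 1/(353) = 0.008327 cm⁻¹.
f = 120.1 cm = 1.201 m, so P = 1/f = +0.833 D.

P = +0.833 D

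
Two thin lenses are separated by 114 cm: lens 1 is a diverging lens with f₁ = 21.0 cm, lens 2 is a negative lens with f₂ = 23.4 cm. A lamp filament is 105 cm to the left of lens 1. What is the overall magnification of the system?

m = +0.0252

f₁ = −21.0 cm (diverging).
Lens 1: 1/d_i1 = 1/(-21.0) − 1/(105) = -0.05714, so d_i1 = -17.50 cm; m₁ = −d_i1/d_o1 = +0.1667.
d_o2 = 114 − (-17.50) = 131.5 cm.
f₂ = −23.4 cm (diverging).
Lens 2: 1/d_i2 = 1/(-23.4) − 1/(131.5) = -0.05034, so d_i2 = -19.87 cm; m₂ = −d_i2/d_o2 = +0.1511.
m = m₁·m₂ = (+0.1667)(+0.1511) = +0.0252.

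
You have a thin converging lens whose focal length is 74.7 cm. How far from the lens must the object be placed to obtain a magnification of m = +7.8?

m = −d_i/d_o ⇒ d_i = −m·d_o.
1/f = 1/d_o + 1/d_i = 1/d_o − 1/(m·d_o) = (1 − 1/m)/d_o, so d_o = f(1 − 1/m) = (74.70)(1 − 1/(+7.8)) = 65.1 cm.

65.1 cm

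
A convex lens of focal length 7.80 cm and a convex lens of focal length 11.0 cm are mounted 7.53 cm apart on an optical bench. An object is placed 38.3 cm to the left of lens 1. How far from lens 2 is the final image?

Lens 1: 1/d_i1 = 1/f₁ − 1/d_o1 = 1/(7.80) − 1/(38.3) = 0.1021, so d_i1 = 9.795 cm.
The intermediate image is 9.795 cm to the right of lens 1, which lies 2.265 cm to the right of lens 2 — a virtual object — so d_o2 = −2.265 cm.
Lens 2: 1/d_i2 = 1/f₂ − 1/d_o2 = 1/(11.0) − 1/(-2.265) = 0.5324, so d_i2 = 1.88 cm.
The final image is real, 1.88 cm to the right of lens 2 (overall magnification ≈ -0.21).

1.88 cm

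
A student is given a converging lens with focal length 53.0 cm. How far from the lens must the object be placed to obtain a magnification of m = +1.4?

m = −d_i/d_o ⇒ d_i = −m·d_o.
1/f = 1/d_o + 1/d_i = 1/d_o − 1/(m·d_o) = (1 − 1/m)/d_o, so d_o = f(1 − 1/m) = (53.00)(1 − 1/(+1.4)) = 15.1 cm.

15.1 cm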